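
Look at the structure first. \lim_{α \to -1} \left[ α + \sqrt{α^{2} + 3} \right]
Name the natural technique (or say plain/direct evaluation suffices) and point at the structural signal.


Diagnosis: no special technique — no denominator vanishes and nothing blows up at -1: direct substitution is the whole computation.


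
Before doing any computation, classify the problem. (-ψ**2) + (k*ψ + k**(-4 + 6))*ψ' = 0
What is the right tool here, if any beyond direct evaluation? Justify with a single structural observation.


Best approach: the homogeneous substitution — the slope's numerator and denominator share total degree; set v = ψ/k and the equation drops to separable form. Rewriting — with the variables' roles exchanged where the shape demands it — would expose a Bernoulli structure too; the homogeneous substitution simply reads the degrees directly.


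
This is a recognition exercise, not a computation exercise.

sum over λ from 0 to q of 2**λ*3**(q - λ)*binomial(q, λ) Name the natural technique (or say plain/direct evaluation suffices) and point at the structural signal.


Verdict: the binomial theorem — the binomial coefficients weight matched powers of 2 and 3, which is exactly the expansion of a binomial power.


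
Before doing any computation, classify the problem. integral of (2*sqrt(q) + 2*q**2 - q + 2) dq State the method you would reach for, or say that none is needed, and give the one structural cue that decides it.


Technique: no special technique — every term is a constant multiple of a power of q; term-wise power-rule integration needs no preliminary transformation.


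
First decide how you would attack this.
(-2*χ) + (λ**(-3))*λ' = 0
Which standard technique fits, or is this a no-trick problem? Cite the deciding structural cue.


Best approach: separation of variables — all dependence on the two variables factors apart, the defining separable shape. The cross-partial test also passes here (vacuously, each side single-variable); the potential-function route would work, separation is simply more immediate.


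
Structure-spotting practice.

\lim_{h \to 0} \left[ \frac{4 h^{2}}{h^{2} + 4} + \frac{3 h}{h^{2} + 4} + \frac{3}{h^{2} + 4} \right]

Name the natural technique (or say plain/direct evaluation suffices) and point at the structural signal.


Method: no special technique — no zero denominators, no indeterminate clash at 0 — substitute and read off the value.


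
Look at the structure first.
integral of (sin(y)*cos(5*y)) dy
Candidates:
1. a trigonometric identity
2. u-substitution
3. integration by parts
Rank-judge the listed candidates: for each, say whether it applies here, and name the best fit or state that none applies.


Technique: a trigonometric identity — apply product-to-sum to sin(y)*cos(5*y): two clean single-angle terms replace one awkward product.
- a trigonometric identity: applicable, and directly so.
- u-substitution — no subexpression of the integrand serves as a whole-integral substitution inner — individual terms may offer their own, but none carries its derivative as a factor of the full integrand; a working change of variable would have to be constructed from outside the expression.
- integration by parts: not the natural route: no polynomial-kernel product appears — a recursive parts reduction of the trigonometric product exists, but the identity rewrite is direct.


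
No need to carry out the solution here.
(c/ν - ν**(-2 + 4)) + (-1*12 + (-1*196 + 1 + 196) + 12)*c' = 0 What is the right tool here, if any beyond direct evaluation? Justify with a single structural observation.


Method: a linear integrating factor — linear in the unknown with genuine forcing: multiply through by the exponential of the integrated coefficient and the left side closes into one derivative.


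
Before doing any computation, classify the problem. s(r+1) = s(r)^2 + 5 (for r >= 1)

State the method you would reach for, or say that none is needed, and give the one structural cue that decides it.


Verdict: no special technique — the map from one term to the next is curved, not linear, so linear closed-form machinery does not attach.


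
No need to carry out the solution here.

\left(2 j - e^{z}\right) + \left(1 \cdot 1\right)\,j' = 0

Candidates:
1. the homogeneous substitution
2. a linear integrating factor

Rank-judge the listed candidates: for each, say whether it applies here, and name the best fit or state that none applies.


Method: a linear integrating factor — linear in the unknown with genuine forcing: multiply through by the exponential of the integrated coefficient and the left side closes into one derivative.
- the homogeneous substitution: solved for the derivative, the right side changes under joint scaling of the two variables.
- a linear integrating factor — yes, a natural case for it.


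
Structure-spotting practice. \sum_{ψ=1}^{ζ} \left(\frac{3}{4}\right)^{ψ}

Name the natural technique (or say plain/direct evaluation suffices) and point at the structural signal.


Verdict: the geometric series formula — consecutive terms stand in a fixed index-free ratio — the geometric sum formula closes it.


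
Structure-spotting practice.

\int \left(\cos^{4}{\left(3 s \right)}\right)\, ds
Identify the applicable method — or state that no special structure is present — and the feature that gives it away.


Diagnosis: a trigonometric identity — the even trigonometric power \cos^{4}{\left(3 s \right)} reduces by a double-angle identity before any integration is attempted.


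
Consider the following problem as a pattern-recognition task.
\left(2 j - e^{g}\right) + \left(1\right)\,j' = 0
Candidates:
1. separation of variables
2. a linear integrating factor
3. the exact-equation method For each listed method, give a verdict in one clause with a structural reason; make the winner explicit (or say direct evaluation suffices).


Verdict: a linear integrating factor — the unknown enters only to the first power against a nonzero forcing term — the integrating-factor template applies directly.
- separation of variables: the two dependences do not factor apart.
- a linear integrating factor: yes, a natural case for it.
- the exact-equation method: exactness fails on the nose — the mixed partials do not match.


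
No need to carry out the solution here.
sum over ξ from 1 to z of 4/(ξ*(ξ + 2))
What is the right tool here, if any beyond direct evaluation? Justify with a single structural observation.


Diagnosis: telescoping — the denominator's roots in 4/(ξ*(ξ + 2)) sit an integer apart: decomposition produces a self-cancelling chain.


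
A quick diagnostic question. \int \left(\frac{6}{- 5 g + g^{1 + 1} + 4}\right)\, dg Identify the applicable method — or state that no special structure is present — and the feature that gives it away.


Verdict: partial fractions — a proper rational integrand over the factorable (- 5 g + g^{1 + 1} + 4): partial fractions reduce it to elementary pieces.


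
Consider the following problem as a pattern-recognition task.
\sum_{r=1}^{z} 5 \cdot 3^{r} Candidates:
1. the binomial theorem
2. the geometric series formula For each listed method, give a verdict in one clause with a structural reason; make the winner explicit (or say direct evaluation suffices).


Technique: the geometric series formula — consecutive terms stand in a fixed index-free ratio — the geometric sum formula closes it.
- the binomial theorem — no binomial coefficients pair with matched powers.
- the geometric series formula — applies; the problem has the shape this method handles.


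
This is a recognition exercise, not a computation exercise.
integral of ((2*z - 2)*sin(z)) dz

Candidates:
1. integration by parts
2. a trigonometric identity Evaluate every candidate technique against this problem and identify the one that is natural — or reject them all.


Technique: integration by parts — the integrand splits as 2*z - 2 times sin(z) — repeatedly differentiating the polynomial part kills it, which is the parts ladder.
- integration by parts — applicable, and directly so.
- a trigonometric identity — no identity rewrites this into an easier trigonometric form.


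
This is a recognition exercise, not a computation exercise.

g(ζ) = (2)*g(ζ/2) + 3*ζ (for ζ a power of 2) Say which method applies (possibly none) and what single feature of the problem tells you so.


Verdict: the master substitution — index division is the fingerprint: ζ/2 in the recursive call means substitute ζ = 2^m.


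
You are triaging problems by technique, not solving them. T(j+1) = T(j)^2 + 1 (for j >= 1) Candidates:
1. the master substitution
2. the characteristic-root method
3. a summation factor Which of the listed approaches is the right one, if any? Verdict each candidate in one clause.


Technique: no special technique — the sequence value feeds back through itself nonlinearly — linear superposition fails, and every superposition-based closed form fails with it.
- the master substitution — with no divided-index recursive call, reindexing by powers of a base buys nothing.
- the characteristic-root method: the recursion is nonlinear in the sequence values, so no linear-modes ansatz applies.
- a summation factor — no summation factor applies — the rule is not linear in the sequence values.


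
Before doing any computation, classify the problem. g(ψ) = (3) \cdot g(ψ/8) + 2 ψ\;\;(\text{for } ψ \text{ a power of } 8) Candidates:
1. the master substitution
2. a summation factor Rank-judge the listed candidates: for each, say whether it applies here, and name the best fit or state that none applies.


Method: the master substitution — the argument contracts 8-fold per step: reindex ψ exponentially and solve the linear recurrence in the new index.
- the master substitution — yes — fits the structure here.
- a summation factor: the recursion divides its index rather than shifting it — there is no previous-term chain for a summation factor to telescope.


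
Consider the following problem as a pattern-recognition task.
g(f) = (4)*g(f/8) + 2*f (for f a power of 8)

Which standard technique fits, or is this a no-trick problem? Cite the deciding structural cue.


Method: the master substitution — a divide-and-conquer shape: argument f/8, so change variables with f = 8^m and solve the linear version.


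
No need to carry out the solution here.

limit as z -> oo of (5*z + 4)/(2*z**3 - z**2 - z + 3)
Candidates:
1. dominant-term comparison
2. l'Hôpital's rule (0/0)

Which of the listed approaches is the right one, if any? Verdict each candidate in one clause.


Best approach: dominant-term comparison — at large z only the top-degree terms survive; compare the leading terms and the limit falls out.
- dominant-term comparison — a fit — the right tool for this form.
- l'Hôpital's rule (0/0) — viewed as a single quotient this runs to ∞/∞, not the 0/0 clash this candidate addresses; an at-infinity variant of the rule would resolve it, but comparing leading growth reads the answer without differentiating.


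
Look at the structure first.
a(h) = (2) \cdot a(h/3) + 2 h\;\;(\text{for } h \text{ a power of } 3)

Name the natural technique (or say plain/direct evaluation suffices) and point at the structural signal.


Method: the master substitution — the argument shrinks by the factor 3, so measure the index on a logarithmic scale and the recursion becomes a shift.


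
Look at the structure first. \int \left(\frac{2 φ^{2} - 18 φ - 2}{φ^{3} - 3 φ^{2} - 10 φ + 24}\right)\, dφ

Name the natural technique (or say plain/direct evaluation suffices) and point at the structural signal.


Technique: partial fractions — a proper rational integrand over the factorable φ^{3} - 3 φ^{2} - 10 φ + 24: partial fractions reduce it to elementary pieces.


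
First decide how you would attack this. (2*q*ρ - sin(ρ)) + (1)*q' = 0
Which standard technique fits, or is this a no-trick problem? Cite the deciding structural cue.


Diagnosis: a linear integrating factor — linear in the unknown with genuine forcing: multiply through by the exponential of the integrated coefficient and the left side closes into one derivative.


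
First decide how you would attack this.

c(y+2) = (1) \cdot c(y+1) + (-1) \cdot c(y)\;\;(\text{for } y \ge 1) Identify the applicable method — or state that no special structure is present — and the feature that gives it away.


Method: the characteristic-root method — because shifting y leaves the equation's coefficients unchanged, exponential trials reduce it to algebra.


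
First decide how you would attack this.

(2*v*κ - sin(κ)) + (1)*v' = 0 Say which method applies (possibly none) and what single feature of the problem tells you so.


Verdict: a linear integrating factor — the unknown enters only to the first power against a nonzero forcing term — the integrating-factor template applies directly.


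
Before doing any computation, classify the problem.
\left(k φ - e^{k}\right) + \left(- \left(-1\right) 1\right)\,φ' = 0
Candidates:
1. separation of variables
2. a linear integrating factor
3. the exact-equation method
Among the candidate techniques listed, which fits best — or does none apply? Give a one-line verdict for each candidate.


Technique: a linear integrating factor — φ appears only to the first power with coefficient k — the classic integrating-factor setup.
- separation of variables — no algebra isolates the independent variable on one side and the unknown on the other.
- a linear integrating factor — a fit — the right tool for this form.
- the exact-equation method: the mixed-partials test fails on this split — it is not an exact differential as presented.


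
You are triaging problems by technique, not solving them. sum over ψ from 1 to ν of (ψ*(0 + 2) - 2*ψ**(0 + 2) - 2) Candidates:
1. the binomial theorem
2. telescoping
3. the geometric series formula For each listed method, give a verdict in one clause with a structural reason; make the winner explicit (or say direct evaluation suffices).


Technique: no special technique — this is bookkeeping, not technique: standard formulas for sums of constant-multiple powers of ψ apply termwise.
- the binomial theorem: no binomial coefficients pair up with complementary powers here.
- telescoping — computed from the summand as displayed, the partial sums build up without the pairwise collapse telescoping exploits.
- the geometric series formula — the term-to-term ratio changes with the index, so the geometric formula cannot close it.


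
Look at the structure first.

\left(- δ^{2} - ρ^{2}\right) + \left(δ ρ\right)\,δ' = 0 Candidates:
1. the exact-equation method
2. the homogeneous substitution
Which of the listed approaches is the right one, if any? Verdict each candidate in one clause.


Technique: the homogeneous substitution — the slope's numerator and denominator share total degree; set v = δ/ρ and the equation drops to separable form. Rearranged, this also fits the Bernoulli template directly; the homogeneous substitution reads the structure without the rearrangement.
- the exact-equation method — the mixed partial derivatives differ, so the left side is not a total differential.
- the homogeneous substitution: applicable, and directly so.


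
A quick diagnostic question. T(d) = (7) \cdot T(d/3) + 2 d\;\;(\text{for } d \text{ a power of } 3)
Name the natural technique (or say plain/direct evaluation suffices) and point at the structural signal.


Method: the master substitution — treat m = log base 3 of d as the new clock: one recursion step advances m by one while d scales by 3.


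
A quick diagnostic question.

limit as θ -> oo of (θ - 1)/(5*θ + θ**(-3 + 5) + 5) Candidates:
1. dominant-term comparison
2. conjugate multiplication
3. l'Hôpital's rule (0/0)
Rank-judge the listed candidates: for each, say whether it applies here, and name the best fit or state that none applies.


Best approach: dominant-term comparison — growth-rate triage: the leading powers of θ decide the limit, everything else is noise.
- dominant-term comparison: a fit — the right tool for this form.
- conjugate multiplication: there is no infinity-minus-infinity radical difference to rationalize.
- l'Hôpital's rule (0/0): viewed as a single quotient this runs to ∞/∞, not the 0/0 clash this candidate addresses; an at-infinity variant of the rule would resolve it, but comparing leading growth reads the answer without differentiating.


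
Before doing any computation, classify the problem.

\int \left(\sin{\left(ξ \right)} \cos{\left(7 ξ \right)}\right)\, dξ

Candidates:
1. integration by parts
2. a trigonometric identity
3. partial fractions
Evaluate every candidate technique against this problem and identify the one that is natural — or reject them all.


Verdict: a trigonometric identity — the product \sin{\left(ξ \right)} \cos{\left(7 ξ \right)} converts to a sum of single-frequency sinusoids via the product-to-sum identity.
- integration by parts: not the natural route: no polynomial-kernel product appears — a recursive parts reduction of the trigonometric product exists, but the identity rewrite is direct.
- a trigonometric identity — applies; the problem has the shape this method handles.
- partial fractions: the expression is not a ratio of polynomials that decomposes further.


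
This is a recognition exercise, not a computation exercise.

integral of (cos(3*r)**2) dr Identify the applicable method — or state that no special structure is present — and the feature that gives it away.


Verdict: a trigonometric identity — apply power reduction to cos(3*r)**2; each application halves the trigonometric degree.


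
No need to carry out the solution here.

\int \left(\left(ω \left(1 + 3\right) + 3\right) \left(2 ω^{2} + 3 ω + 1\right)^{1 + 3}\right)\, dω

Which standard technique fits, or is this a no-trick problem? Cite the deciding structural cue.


Verdict: u-substitution — everything non-trivial happens through the inner expression 2 ω^{2} + 3 ω + 1, and its derivative accounts for the remaining factor up to a constant, so set u = 2 ω^{2} + 3 ω + 1. Brute-force expansion works too — the substitution sees the structure instead of grinding through terms.


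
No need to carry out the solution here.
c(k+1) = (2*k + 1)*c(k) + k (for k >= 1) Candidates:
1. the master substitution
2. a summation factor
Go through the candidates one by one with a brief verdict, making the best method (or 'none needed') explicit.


Diagnosis: a summation factor — first-order linear but the coefficient 2*k + 1 moves with the index — divide by the cumulative product and telescope.
- the master substitution: there is no divide-the-index recursive argument.
- a summation factor: applicable, and directly so.


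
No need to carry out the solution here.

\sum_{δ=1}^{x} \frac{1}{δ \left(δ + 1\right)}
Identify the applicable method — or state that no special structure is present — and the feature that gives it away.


Diagnosis: telescoping — split \frac{1}{δ \left(δ + 1\right)} by partial fractions and the pieces are one function at shifted arguments — interior terms cancel.


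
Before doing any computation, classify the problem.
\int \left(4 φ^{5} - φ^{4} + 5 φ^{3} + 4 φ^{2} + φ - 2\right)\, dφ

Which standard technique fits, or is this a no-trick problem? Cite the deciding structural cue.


Verdict: no special technique — every term is a constant multiple of a power of φ; term-wise power-rule integration needs no preliminary transformation.


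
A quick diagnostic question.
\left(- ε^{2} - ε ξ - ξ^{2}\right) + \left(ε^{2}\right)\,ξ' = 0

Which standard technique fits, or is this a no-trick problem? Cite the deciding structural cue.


Best approach: the homogeneous substitution — the slope's numerator and denominator have matching total degree, so it depends only on ξ/ε and the ratio substitution collapses it.


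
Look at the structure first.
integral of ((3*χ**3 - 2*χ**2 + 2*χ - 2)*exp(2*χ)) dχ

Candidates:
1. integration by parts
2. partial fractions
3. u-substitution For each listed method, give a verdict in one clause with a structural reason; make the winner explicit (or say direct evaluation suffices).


Verdict: integration by parts — a polynomial factor 3*χ**3 - 2*χ**2 + 2*χ - 2 multiplies exp(2*χ); differentiating 3*χ**3 - 2*χ**2 + 2*χ - 2 lowers its degree while exp(2*χ) integrates cleanly, so parts wins.
- integration by parts: applies; the problem has the shape this method handles.
- partial fractions — there is no rational-function structure to decompose.
- u-substitution — no subexpression of the integrand pairs with its own derivative as a factor — individual terms may offer their own substitutions, but any change of variable covering the whole integral would have to be constructed from outside the expression.


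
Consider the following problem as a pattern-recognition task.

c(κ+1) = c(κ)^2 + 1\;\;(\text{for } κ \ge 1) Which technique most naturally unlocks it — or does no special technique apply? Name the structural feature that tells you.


Best approach: no special technique — each new value is a nonlinear function of earlier ones — scaling arguments and superposition both fail.


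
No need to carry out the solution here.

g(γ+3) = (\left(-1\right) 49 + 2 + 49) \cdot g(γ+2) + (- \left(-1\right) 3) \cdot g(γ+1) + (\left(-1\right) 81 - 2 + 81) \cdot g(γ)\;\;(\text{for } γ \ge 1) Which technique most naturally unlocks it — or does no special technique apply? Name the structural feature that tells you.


Diagnosis: the characteristic-root method — the recurrence treats every index alike (constant coefficients, no forcing) — precisely the regime where r^γ trials close it.


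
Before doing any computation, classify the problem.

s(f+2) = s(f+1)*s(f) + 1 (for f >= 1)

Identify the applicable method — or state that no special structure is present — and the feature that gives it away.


Method: no special technique — the unknown enters the rule nonlinearly, not as a weighted sum — no linear method is even well-posed.


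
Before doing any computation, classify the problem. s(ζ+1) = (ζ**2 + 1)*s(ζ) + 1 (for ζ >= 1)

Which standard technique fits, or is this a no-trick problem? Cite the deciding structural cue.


Best approach: a summation factor — because the multiplier ζ**2 + 1 is index-dependent, divide through by its running product and sum the resulting differences.


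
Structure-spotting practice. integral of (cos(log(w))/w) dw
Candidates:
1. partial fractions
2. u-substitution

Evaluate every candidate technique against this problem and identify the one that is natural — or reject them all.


Best approach: u-substitution — the only nontrivial dependence routes through log(w), whose derivative supplies the leftover factor up to a constant multiple — u = log(w) flattens it.
- partial fractions: there is no rational-function structure to decompose.
- u-substitution — applies; the problem has the shape this method handles.


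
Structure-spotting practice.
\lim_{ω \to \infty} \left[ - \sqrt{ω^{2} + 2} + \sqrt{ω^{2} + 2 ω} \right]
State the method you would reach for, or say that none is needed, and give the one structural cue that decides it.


Diagnosis: conjugate multiplication — divergence minus divergence hides a finite answer — expose it by pairing \sqrt{ω^{2} + 2 ω} - \sqrt{ω^{2} + 2} with its conjugate.


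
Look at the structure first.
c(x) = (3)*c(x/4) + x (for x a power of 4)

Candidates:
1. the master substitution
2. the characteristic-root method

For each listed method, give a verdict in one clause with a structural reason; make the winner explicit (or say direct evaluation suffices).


Best approach: the master substitution — the argument contracts 4-fold per step: reindex x exponentially and solve the linear recurrence in the new index.
- the master substitution — yes — fits the structure here.
- the characteristic-root method — the recursion divides its index rather than shifting it — outside the constant-shift family the root method covers.


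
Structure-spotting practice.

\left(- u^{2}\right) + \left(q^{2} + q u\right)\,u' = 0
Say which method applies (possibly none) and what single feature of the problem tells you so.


Diagnosis: the homogeneous substitution — the slope's numerator and denominator have matching total degree, so it depends only on u/q and the ratio substitution collapses it. This can also be massaged into Bernoulli form (the roles of the variables may need exchanging); the homogeneous substitution avoids that setup.


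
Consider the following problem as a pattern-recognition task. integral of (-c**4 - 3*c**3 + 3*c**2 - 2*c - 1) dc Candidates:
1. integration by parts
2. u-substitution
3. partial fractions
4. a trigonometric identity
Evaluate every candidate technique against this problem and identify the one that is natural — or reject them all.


Technique: no special technique — a term-by-term power-rule job in c; no substitution or rearrangement earns its keep here.
- integration by parts — parts would only shuffle a directly integrable integrand.
- u-substitution: any workable substitution here is cosmetic — the integrand is already in directly integrable form.
- partial fractions: there is no rational-function structure to decompose.
- a trigonometric identity: there is no trigonometric structure at all — the integrand carries no sine or cosine to rewrite.


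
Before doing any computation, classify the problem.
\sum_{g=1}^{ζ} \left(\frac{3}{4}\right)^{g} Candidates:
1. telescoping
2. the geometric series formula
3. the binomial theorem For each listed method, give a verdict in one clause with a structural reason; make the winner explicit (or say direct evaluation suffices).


Diagnosis: the geometric series formula — consecutive terms stand in a fixed index-free ratio — the geometric sum formula closes it.
- telescoping: in the displayed form, no term reappears at a neighboring index to cancel against.
- the geometric series formula: yes, a natural case for it.
- the binomial theorem: no binomial coefficients pair up with complementary powers here.


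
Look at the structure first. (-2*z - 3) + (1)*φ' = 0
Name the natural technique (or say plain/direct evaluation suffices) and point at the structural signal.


Diagnosis: no special technique — the slope is a pure function of z; integrate both sides and be done.


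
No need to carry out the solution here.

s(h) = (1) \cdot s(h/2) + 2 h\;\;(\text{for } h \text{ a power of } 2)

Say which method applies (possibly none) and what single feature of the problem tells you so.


Best approach: the master substitution — the argument contracts 2-fold per step: reindex h exponentially and solve the linear recurrence in the new index.


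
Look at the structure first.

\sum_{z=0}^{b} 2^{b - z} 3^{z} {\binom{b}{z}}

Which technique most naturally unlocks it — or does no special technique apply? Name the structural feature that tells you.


Diagnosis: the binomial theorem — binomial coefficients against complementary powers of 3 and 2: recognize the binomial expansion and resum.


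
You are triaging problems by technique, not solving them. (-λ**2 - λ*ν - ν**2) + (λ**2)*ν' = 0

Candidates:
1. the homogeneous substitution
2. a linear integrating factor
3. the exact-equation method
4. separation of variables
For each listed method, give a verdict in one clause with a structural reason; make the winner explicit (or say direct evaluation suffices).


Verdict: the homogeneous substitution — solved for the derivative, the right side is unchanged under scaling λ and ν together — it depends only on the ratio ν/λ, so substitute a single ratio variable.
- the homogeneous substitution — applicable, and directly so.
- a linear integrating factor: a nonlinear term in the unknown puts this outside the integrating-factor template.
- the exact-equation method: the mixed-partials test fails on this split — it is not an exact differential as presented.
- separation of variables: no division isolates the independent variable from the unknown.


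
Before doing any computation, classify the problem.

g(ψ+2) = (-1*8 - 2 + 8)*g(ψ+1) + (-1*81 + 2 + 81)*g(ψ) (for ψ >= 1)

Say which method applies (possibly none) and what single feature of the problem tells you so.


Verdict: the characteristic-root method — shift-invariance with fixed coefficients calls for exponential trials; the characteristic polynomial finds every r^ψ.


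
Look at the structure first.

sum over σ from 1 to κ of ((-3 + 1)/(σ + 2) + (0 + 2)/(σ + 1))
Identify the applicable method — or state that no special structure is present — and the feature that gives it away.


Verdict: telescoping — the summand is built as (0 + 2)/(σ + 1) minus its own successor — adjacent terms annihilate down the line.


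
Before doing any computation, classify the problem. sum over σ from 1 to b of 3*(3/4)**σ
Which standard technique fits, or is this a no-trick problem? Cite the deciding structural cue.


Verdict: the geometric series formula — each summand is the previous one scaled by 3/4; that constant multiplier is itself the geometric structure.


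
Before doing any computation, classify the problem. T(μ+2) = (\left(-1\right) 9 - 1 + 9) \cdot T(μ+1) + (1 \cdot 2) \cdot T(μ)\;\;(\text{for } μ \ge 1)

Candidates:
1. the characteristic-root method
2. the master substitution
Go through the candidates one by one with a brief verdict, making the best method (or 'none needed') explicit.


Method: the characteristic-root method — the recurrence treats every index alike (constant coefficients, no forcing) — precisely the regime where r^μ trials close it.
- the characteristic-root method: applies; the problem has the shape this method handles.
- the master substitution — there is no divide-the-index recursive argument.


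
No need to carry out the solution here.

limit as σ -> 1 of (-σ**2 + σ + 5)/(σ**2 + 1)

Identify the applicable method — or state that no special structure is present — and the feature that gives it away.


Technique: no special technique — no denominator vanishes and nothing blows up at 1: direct substitution is the whole computation.


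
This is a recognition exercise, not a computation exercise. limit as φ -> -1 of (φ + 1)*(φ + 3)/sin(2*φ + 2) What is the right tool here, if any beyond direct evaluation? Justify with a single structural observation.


Method: l'Hôpital's rule (0/0) — numerator and denominator both vanish at -1 — a genuine 0/0 form, which is exactly when l'Hôpital applies. A local series expansion at the point resolves it as well; the rule is the packaged version of that step.


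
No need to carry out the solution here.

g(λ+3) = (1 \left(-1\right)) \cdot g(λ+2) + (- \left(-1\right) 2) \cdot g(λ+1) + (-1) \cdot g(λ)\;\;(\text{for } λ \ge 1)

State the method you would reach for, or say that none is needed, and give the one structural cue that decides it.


Technique: the characteristic-root method — every coefficient is a fixed number and the forcing is zero — substitute r^λ and read off the root equation.


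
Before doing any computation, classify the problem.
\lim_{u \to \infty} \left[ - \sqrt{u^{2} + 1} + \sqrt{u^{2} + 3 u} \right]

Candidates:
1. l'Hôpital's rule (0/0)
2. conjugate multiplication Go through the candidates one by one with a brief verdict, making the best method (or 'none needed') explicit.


Verdict: conjugate multiplication — \sqrt{u^{2} + 3 u} and \sqrt{u^{2} + 1} both blow up, but their difference is tame once the conjugate rationalizes it.
- l'Hôpital's rule (0/0) — no quotient structure at all: the clash is ∞ minus ∞, which rationalizing converts into a tractable ratio.
- conjugate multiplication: applies; the problem has the shape this method handles.


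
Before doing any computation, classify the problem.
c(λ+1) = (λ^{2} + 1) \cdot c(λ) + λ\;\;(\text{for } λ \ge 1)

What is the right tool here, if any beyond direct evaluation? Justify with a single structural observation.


Technique: a summation factor — it is first-order linear but the coefficient λ^{2} + 1 depends on the index, so multiply through by a summation factor to telescope it.


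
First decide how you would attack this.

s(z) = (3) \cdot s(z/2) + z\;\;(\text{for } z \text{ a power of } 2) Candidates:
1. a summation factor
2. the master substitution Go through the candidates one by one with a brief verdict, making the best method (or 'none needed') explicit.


Diagnosis: the master substitution — the argument contracts 2-fold per step: reindex z exponentially and solve the linear recurrence in the new index.
- a summation factor — the recursion divides its index rather than shifting it — there is no previous-term chain for a summation factor to telescope.
- the master substitution — applies; the problem has the shape this method handles.


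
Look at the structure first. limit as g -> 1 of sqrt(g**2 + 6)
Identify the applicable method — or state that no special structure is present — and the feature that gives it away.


Best approach: no special technique — the function is continuous at 1; evaluation is itself the limit, no machinery required.


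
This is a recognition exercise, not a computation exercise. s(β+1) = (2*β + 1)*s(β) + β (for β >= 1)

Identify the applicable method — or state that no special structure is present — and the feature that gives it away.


Diagnosis: a summation factor — first-order, linear, moving coefficient 2*β + 1: the discrete analogue of an integrating factor handles it.


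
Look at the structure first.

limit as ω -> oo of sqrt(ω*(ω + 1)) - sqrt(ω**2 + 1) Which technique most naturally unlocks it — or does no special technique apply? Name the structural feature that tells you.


Method: conjugate multiplication — both pieces blow up but their difference is finite; the conjugate trick rationalizes sqrt(ω*(ω + 1)) - sqrt(ω**2 + 1).


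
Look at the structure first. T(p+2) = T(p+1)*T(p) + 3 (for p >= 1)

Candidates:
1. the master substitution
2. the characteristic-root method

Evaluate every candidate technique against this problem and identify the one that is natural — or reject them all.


Diagnosis: no special technique — the new term depends nonlinearly on the old ones, which disqualifies every superposition-based technique.
- the master substitution — the recursion steps by a constant offset, so exponential reindexing is pointless.
- the characteristic-root method: nonlinearity rules out exponential-mode superposition from the start.


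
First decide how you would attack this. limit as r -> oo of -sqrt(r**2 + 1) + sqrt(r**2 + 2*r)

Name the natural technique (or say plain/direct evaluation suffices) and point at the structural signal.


Best approach: conjugate multiplication — divergence minus divergence hides a finite answer — expose it by pairing sqrt(r**2 + 2*r) - sqrt(r**2 + 1) with its conjugate.


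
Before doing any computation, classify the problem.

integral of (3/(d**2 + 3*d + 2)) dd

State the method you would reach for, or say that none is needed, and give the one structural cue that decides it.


Verdict: partial fractions — a proper rational integrand whose denominator splits into simpler factors — decompose into partial fractions first.


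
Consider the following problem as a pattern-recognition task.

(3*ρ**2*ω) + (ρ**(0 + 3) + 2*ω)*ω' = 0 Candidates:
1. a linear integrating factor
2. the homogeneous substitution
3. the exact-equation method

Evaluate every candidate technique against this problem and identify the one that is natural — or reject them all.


Verdict: the exact-equation method — because the two cross partials coincide, the form is conservative as written — recover its potential in (ρ, ω).
- a linear integrating factor: the unknown enters nonlinearly (through a power, a denominator, or a transcendental function), which the linear integrating-factor recipe cannot absorb as-is — any repair would come from a preliminary substitution, not the factor.
- the homogeneous substitution — the slope is not a function of the ratio of the variables alone.
- the exact-equation method: yes, a natural case for it.


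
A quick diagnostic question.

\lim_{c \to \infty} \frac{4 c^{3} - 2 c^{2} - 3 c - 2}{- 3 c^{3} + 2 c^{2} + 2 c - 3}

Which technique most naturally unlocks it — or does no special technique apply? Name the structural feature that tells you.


Diagnosis: dominant-term comparison — at large c only the top-degree terms survive; compare the leading terms and the limit falls out. Viewed as a single quotient this is an ∞/∞ form — an at-infinity application of l'Hôpital's rule would also resolve it; comparing leading growth reads the answer without differentiating.


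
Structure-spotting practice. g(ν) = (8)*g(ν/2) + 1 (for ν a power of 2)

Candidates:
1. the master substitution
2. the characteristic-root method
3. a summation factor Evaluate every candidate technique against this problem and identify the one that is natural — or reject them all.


Technique: the master substitution — a divide-and-conquer shape: argument ν/2, so change variables with ν = 2^m and solve the linear version.
- the master substitution: yes — fits the structure here.
- the characteristic-root method: a divided-index call is not the fixed-shift linear shape that characteristic roots solve.
- a summation factor — a divided-index call is outside the fixed-shift first-order family a summation factor normalizes.


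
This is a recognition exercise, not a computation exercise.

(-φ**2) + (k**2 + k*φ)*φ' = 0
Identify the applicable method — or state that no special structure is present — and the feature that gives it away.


Method: the homogeneous substitution — the slope's numerator and denominator share total degree; set v = φ/k and the equation drops to separable form. This can also be massaged into Bernoulli form (the roles of the variables may need exchanging); the homogeneous substitution avoids that setup.


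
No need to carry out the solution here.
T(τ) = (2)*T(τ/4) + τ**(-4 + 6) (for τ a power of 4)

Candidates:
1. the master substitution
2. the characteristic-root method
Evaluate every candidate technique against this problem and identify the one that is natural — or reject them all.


Technique: the master substitution — index division is the fingerprint: τ/4 in the recursive call means substitute τ = 4^m.
- the master substitution — a fit — the right tool for this form.
- the characteristic-root method — a divided-index call is not the fixed-shift linear shape that characteristic roots solve.


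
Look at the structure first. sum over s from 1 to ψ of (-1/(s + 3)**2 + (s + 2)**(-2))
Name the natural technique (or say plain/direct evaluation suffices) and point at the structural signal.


Verdict: telescoping — spot the paired structure — each term adds (s + 2)**(-2) and subtracts its successor value, which the next term restores: the definition of a telescoping chain.


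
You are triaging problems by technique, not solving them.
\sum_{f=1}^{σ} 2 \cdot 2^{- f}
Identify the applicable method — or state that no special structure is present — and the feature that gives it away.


Method: the geometric series formula — consecutive terms stand in a fixed index-free ratio — the geometric sum formula closes it.


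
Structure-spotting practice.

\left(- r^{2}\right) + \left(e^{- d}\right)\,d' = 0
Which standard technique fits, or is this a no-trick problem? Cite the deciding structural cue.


Diagnosis: separation of variables — separating collects all d-dependence with the derivative and leaves all r-dependence opposite: variables separate. One could also solve this as an exact equation; with each coefficient in its own variable, separating is the same work with fewer steps.
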